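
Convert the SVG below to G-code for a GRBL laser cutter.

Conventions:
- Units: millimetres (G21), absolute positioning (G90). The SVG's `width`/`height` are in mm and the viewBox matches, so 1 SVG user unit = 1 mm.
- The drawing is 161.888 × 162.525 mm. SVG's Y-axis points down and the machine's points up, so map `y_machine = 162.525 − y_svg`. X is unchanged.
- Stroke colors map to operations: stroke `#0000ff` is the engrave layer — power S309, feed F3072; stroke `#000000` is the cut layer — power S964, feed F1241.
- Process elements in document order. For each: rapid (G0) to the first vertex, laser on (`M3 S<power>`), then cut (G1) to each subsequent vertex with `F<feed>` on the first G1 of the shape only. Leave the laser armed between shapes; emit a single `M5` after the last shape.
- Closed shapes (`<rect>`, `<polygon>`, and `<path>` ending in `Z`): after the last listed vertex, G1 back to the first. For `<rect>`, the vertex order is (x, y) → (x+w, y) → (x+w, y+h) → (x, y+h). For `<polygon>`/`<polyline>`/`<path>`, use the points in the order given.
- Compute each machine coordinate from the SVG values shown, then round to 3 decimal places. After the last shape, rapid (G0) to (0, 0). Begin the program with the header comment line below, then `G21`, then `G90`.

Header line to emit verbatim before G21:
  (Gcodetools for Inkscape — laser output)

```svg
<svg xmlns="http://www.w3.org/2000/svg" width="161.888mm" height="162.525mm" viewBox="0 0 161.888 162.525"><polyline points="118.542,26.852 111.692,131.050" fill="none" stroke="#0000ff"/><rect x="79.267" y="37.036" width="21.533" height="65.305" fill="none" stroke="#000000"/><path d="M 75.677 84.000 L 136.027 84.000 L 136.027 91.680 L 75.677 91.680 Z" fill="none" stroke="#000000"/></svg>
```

Since the viewBox matches the mm dimensions, user units are millimetres directly. The only transform is the Y-flip y_m = 162.525 − y_svg.

Shape 1 is a line segment drawn with `<polyline>`. Its stroke #0000ff means engrave at S309, F3072. After flipping Y the toolpath is (118.542,135.673) → (111.692,31.475).

Shape 2 is a rectangle drawn with `<rect>`. Its stroke #000000 means cut at S964, F1241. After flipping Y the toolpath is (79.267,125.489) → (100.800,125.489) → (100.800,60.184) → (79.267,60.184) → (79.267,125.489), returning to the start.

Shape 3 is a rectangle drawn with `<path>`. Its stroke #000000 means cut at S964, F1241. After flipping Y the toolpath is (75.677,78.525) → (136.027,78.525) → (136.027,70.845) → (75.677,70.845) → (75.677,78.525), returning to the start.

(Gcodetools for Inkscape — laser output)
G21
G90
G0 X118.542 Y135.673
M3 S309
G1 X111.692 Y31.475 F3072
G0 X79.267 Y125.489
M3 S964
G1 X100.800 Y125.489 F1241
G1 X100.800 Y60.184
G1 X79.267 Y60.184
G1 X79.267 Y125.489
G0 X75.677 Y78.525
M3 S964
G1 X136.027 Y78.525 F1241
G1 X136.027 Y70.845
G1 X75.677 Y70.845
G1 X75.677 Y78.525
M5
G0 X0.000 Y0.000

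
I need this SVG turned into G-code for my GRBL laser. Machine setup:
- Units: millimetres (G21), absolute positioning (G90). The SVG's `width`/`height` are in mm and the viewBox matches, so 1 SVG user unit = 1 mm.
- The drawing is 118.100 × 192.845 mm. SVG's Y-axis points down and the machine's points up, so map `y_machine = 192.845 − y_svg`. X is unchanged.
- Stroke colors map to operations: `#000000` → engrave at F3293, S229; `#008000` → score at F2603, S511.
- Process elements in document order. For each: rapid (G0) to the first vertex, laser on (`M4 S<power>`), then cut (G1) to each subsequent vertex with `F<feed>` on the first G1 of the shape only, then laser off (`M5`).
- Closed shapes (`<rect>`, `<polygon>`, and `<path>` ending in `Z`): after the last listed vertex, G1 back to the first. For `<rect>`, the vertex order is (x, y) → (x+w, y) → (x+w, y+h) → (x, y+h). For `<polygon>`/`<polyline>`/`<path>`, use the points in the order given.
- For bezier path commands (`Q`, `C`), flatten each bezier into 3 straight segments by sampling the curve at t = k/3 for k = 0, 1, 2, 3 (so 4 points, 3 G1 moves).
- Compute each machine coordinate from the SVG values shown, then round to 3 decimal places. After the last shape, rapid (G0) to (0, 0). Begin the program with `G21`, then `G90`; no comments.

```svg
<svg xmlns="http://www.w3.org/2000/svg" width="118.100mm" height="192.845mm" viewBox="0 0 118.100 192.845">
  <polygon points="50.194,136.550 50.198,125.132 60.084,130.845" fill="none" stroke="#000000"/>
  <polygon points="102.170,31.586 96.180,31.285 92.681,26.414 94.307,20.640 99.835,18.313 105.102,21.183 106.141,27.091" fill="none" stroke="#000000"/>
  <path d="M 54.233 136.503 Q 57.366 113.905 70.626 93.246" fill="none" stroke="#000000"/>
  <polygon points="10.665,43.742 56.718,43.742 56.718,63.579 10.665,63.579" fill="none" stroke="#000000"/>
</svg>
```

G21
G90
G0 X50.194 Y56.295
M4 S229
G1 X50.198 Y67.713 F3293
G1 X60.084 Y62.000
G1 X50.194 Y56.295
M5
G0 X102.170 Y161.259
M4 S229
G1 X96.180 Y161.560 F3293
G1 X92.681 Y166.431
G1 X94.307 Y172.205
G1 X99.835 Y174.532
G1 X105.102 Y171.662
G1 X106.141 Y165.754
G1 X102.170 Y161.259
M5
G0 X54.233 Y56.342
M4 S229
G1 X57.447 Y71.192 F3293
G1 X62.911 Y85.611
G1 X70.626 Y99.599
M5
G0 X10.665 Y149.103
M4 S229
G1 X56.718 Y149.103 F3293
G1 X56.718 Y129.266
G1 X10.665 Y129.266
G1 X10.665 Y149.103
M5
G0 X0.000 Y0.000

Since the viewBox matches the mm dimensions, user units are millimetres directly. The only transform is the Y-flip y_m = 192.845 − y_svg.

Shape 1 is a regular polygon drawn with `<polygon>`. Its stroke #000000 means engrave at S229, F3293. After flipping Y the toolpath is (50.194,56.295) → (50.198,67.713) → (60.084,62.000) → (50.194,56.295), returning to the start.

Shape 2 is a regular polygon drawn with `<polygon>`. Its stroke #000000 means engrave at S229, F3293. After flipping Y the toolpath is (102.170,161.259) → (96.180,161.560) → (92.681,166.431) → (94.307,172.205) → (99.835,174.532) → (105.102,171.662) → (106.141,165.754) → (102.170,161.259), returning to the start.

Shape 3 is a quadratic bezier drawn with `<path>`. Its stroke #000000 means engrave at S229, F3293. After flipping Y the toolpath is (54.233,56.342) → (57.447,71.192) → (62.911,85.611) → (70.626,99.599).

Shape 4 is a rectangle drawn with `<polygon>`. Its stroke #000000 means engrave at S229, F3293. After flipping Y the toolpath is (10.665,149.103) → (56.718,149.103) → (56.718,129.266) → (10.665,129.266) → (10.665,149.103), returning to the start.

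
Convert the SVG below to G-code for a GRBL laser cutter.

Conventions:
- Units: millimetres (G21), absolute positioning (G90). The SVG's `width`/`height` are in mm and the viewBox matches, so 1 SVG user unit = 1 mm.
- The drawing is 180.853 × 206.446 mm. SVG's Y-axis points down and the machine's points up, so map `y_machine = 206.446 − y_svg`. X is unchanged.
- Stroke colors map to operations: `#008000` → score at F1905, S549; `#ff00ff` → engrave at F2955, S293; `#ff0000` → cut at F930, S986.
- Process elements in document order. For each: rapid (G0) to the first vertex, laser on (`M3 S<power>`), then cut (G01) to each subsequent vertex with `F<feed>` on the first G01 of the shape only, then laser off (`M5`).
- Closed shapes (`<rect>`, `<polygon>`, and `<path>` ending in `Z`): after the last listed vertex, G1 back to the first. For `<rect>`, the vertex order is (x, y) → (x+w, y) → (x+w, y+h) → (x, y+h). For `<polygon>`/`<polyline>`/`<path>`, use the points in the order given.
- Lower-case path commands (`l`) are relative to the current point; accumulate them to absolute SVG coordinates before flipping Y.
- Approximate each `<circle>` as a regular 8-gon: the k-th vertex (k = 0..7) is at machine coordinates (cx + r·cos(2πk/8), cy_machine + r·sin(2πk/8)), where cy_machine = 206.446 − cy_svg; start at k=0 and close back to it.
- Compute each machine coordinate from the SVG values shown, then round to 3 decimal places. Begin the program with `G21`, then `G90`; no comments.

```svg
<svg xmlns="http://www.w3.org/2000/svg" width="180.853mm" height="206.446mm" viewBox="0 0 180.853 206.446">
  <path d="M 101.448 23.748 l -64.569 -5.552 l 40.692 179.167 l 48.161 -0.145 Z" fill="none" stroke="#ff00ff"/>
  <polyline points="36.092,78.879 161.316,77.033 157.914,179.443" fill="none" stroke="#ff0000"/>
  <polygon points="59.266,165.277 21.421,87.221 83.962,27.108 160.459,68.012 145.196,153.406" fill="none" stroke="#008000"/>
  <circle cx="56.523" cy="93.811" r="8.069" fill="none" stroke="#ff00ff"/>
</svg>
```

G21
G90
G0 X101.448 Y182.698
M3 S293
G01 X36.879 Y188.250 F2955
G01 X77.571 Y9.083
G01 X125.732 Y9.228
G01 X101.448 Y182.698
M5
G0 X36.092 Y127.567
M3 S986
G01 X161.316 Y129.413 F930
G01 X157.914 Y27.003
M5
G0 X59.266 Y41.169
M3 S549
G01 X21.421 Y119.225 F1905
G01 X83.962 Y179.338
G01 X160.459 Y138.434
G01 X145.196 Y53.040
G01 X59.266 Y41.169
M5
G0 X64.592 Y112.635
M3 S293
G01 X62.229 Y118.341 F2955
G01 X56.523 Y120.704
G01 X50.817 Y118.341
G01 X48.454 Y112.635
G01 X50.817 Y106.929
G01 X56.523 Y104.566
G01 X62.229 Y106.929
G01 X64.592 Y112.635
M5

1 u = 1 mm; y_m = 206.446 − y.

[1] `<path>` closed polygon, #ff00ff→engrave S293 F2955: (101.448,182.698) → (36.879,188.250) → (77.571,9.083) → (125.732,9.228) → (101.448,182.698) (closed)

[2] `<polyline>` open polyline, #ff0000→cut S986 F930: (36.092,127.567) → (161.316,129.413) → (157.914,27.003)

[3] `<polygon>` regular polygon, #008000→score S549 F1905: (59.266,41.169) → (21.421,119.225) → (83.962,179.338) → (160.459,138.434) → (145.196,53.040) → (59.266,41.169) (closed)

[4] `<circle>` circle, #ff00ff→engrave S293 F2955: (64.592,112.635) → (62.229,118.341) → (56.523,120.704) → (50.817,118.341) → (48.454,112.635) → (50.817,106.929) → (56.523,104.566) → (62.229,106.929) → (64.592,112.635) (closed)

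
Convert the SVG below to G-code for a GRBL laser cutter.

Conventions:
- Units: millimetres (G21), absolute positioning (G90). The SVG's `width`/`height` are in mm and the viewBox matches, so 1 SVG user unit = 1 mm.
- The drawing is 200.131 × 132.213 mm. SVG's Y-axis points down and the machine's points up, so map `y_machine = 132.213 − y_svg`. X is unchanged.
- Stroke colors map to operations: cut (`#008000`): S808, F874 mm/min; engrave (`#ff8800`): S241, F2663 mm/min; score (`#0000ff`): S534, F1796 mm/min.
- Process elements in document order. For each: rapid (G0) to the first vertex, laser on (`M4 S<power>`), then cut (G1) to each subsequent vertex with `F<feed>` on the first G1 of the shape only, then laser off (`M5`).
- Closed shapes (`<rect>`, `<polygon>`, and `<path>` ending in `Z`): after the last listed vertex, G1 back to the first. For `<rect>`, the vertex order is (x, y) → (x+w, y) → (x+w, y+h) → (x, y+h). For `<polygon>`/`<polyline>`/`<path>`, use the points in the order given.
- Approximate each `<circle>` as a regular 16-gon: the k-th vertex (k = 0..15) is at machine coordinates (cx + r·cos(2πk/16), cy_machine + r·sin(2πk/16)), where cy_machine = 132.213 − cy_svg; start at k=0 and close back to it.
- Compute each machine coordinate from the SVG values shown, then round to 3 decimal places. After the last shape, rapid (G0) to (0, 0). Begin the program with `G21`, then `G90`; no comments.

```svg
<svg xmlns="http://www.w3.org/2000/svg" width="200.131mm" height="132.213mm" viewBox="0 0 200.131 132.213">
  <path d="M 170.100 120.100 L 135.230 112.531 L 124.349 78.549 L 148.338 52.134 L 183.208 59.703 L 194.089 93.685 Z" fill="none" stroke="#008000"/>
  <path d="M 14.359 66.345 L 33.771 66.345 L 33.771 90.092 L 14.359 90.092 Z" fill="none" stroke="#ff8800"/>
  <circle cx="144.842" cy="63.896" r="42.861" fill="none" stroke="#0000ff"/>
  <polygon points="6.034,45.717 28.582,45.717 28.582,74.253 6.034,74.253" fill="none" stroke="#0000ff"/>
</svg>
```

G21
G90
G0 X170.100 Y12.113
M4 S808
G1 X135.230 Y19.682 F874
G1 X124.349 Y53.664
G1 X148.338 Y80.079
G1 X183.208 Y72.510
G1 X194.089 Y38.528
G1 X170.100 Y12.113
M5
G0 X14.359 Y65.868
M4 S241
G1 X33.771 Y65.868 F2663
G1 X33.771 Y42.121
G1 X14.359 Y42.121
G1 X14.359 Y65.868
M5
G0 X187.703 Y68.317
M4 S534
G1 X184.440 Y84.719 F1796
G1 X175.149 Y98.624
G1 X161.244 Y107.915
G1 X144.842 Y111.178
G1 X128.440 Y107.915
G1 X114.535 Y98.624
G1 X105.244 Y84.719
G1 X101.981 Y68.317
G1 X105.244 Y51.915
G1 X114.535 Y38.010
G1 X128.440 Y28.719
G1 X144.842 Y25.456
G1 X161.244 Y28.719
G1 X175.149 Y38.010
G1 X184.440 Y51.915
G1 X187.703 Y68.317
M5
G0 X6.034 Y86.496
M4 S534
G1 X28.582 Y86.496 F1796
G1 X28.582 Y57.960
G1 X6.034 Y57.960
G1 X6.034 Y86.496
M5
G0 X0.000 Y0.000

viewBox `0 0 200.131 132.213` with mm width/height → 1 unit = 1 mm. Flip: y_m = 132.213 − y_svg.

**Shape 1** — `<path>` regular polygon, stroke `#008000` → cut (S808, F874). Machine vertices: (170.100,12.113) → (135.230,19.682) → (124.349,53.664) → (148.338,80.079) → (183.208,72.510) → (194.089,38.528) → (170.100,12.113). Closed: final G1 returns to the first vertex.

**Shape 2** — `<path>` rectangle, stroke `#ff8800` → engrave (S241, F2663). Machine vertices: (14.359,65.868) → (33.771,65.868) → (33.771,42.121) → (14.359,42.121) → (14.359,65.868). Closed: final G1 returns to the first vertex.

**Shape 3** — `<circle>` circle, stroke `#0000ff` → score (S534, F1796). Machine vertices: (187.703,68.317) → (184.440,84.719) → (175.149,98.624) → (161.244,107.915) → (144.842,111.178) → (128.440,107.915) → (114.535,98.624) → (105.244,84.719) → (101.981,68.317) → (105.244,51.915) → (114.535,38.010) → (128.440,28.719) → (144.842,25.456) → (161.244,28.719) → (175.149,38.010) → (184.440,51.915) → (187.703,68.317). Closed: final G1 returns to the first vertex.

**Shape 4** — `<polygon>` rectangle, stroke `#0000ff` → score (S534, F1796). Machine vertices: (6.034,86.496) → (28.582,86.496) → (28.582,57.960) → (6.034,57.960) → (6.034,86.496). Closed: final G1 returns to the first vertex.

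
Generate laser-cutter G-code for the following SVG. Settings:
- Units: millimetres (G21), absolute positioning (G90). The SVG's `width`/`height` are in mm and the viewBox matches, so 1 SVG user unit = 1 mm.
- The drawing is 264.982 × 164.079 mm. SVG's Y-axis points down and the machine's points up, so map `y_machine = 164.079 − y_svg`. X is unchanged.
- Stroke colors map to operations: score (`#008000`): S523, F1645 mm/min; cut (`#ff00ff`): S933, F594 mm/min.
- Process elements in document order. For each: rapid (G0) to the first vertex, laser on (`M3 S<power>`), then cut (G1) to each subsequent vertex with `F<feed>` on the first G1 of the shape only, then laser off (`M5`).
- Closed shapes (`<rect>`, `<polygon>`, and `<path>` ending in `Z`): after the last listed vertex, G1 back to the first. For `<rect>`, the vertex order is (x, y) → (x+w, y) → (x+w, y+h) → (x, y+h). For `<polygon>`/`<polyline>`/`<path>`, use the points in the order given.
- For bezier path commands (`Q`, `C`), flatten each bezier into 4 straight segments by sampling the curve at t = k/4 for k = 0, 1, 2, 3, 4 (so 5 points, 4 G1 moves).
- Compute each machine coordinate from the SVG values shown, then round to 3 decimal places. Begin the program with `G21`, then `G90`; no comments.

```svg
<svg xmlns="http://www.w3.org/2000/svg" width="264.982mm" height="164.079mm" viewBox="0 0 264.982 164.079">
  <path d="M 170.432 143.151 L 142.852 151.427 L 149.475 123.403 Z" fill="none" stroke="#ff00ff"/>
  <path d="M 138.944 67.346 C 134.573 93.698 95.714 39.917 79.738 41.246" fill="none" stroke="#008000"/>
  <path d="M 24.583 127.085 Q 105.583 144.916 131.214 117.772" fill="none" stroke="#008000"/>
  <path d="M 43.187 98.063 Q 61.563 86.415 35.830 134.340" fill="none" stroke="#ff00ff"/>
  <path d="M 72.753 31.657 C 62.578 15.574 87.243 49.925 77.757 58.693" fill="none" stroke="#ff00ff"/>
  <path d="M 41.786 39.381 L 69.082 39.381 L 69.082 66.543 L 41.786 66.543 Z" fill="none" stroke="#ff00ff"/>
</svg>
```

G21
G90
G0 X170.432 Y20.928
M3 S933
G1 X142.852 Y12.652 F594
G1 X149.475 Y40.676
G1 X170.432 Y20.928
M5
G0 X138.944 Y96.733
M3 S523
G1 X130.096 Y89.881 F1645
G1 X113.693 Y100.399
G1 X95.114 Y115.610
G1 X79.738 Y122.833
M5
G0 X24.583 Y36.994
M3 S523
G1 X61.622 Y30.889 F1645
G1 X91.741 Y30.407
G1 X114.938 Y35.546
G1 X131.214 Y46.307
M5
G0 X43.187 Y66.016
M3 S933
G1 X49.618 Y68.117 F594
G1 X50.536 Y62.771
G1 X45.940 Y49.978
G1 X35.830 Y29.739
M5
G0 X72.753 Y132.422
M3 S933
G1 X70.576 Y136.216 F594
G1 X74.997 Y128.223
G1 X79.546 Y115.571
G1 X77.757 Y105.386
M5
G0 X41.786 Y124.698
M3 S933
G1 X69.082 Y124.698 F594
G1 X69.082 Y97.536
G1 X41.786 Y97.536
G1 X41.786 Y124.698
M5

1 u = 1 mm; y_m = 164.079 − y.

[1] `<path>` regular polygon, #ff00ff→cut S933 F594: (170.432,20.928) → (142.852,12.652) → (149.475,40.676) → (170.432,20.928) (closed)

[2] `<path>` cubic bezier, #008000→score S523 F1645: (138.944,96.733) → (130.096,89.881) → (113.693,100.399) → (95.114,115.610) → (79.738,122.833)

[3] `<path>` quadratic bezier, #008000→score S523 F1645: (24.583,36.994) → (61.622,30.889) → (91.741,30.407) → (114.938,35.546) → (131.214,46.307)

[4] `<path>` quadratic bezier, #ff00ff→cut S933 F594: (43.187,66.016) → (49.618,68.117) → (50.536,62.771) → (45.940,49.978) → (35.830,29.739)

[5] `<path>` cubic bezier, #ff00ff→cut S933 F594: (72.753,132.422) → (70.576,136.216) → (74.997,128.223) → (79.546,115.571) → (77.757,105.386)

[6] `<path>` rectangle, #ff00ff→cut S933 F594: (41.786,124.698) → (69.082,124.698) → (69.082,97.536) → (41.786,97.536) → (41.786,124.698) (closed)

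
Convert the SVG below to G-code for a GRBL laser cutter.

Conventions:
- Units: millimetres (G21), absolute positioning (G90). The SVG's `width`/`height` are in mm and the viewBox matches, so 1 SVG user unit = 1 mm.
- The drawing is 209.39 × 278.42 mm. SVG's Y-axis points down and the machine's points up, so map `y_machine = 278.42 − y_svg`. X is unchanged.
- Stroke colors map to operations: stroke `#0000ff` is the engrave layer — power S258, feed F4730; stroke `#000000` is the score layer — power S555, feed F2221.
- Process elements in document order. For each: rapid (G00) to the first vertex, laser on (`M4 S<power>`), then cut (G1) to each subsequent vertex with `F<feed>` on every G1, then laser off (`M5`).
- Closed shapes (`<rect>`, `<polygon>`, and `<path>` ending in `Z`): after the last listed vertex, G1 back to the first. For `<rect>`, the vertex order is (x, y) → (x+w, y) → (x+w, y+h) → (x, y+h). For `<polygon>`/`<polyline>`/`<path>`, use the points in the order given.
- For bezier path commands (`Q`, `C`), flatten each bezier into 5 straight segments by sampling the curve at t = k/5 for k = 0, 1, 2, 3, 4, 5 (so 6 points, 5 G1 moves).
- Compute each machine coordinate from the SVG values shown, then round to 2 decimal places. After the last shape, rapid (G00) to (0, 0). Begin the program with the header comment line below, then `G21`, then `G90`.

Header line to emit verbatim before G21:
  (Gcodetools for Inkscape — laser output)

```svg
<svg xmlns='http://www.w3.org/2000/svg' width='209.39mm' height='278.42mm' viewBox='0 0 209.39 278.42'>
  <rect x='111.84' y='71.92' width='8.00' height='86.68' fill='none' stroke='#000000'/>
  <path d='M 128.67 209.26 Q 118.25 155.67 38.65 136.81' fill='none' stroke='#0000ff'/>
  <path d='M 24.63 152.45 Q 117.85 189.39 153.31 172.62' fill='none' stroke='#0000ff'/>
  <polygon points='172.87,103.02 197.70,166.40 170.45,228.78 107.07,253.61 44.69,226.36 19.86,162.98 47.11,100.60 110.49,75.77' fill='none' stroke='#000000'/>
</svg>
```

viewBox `0 0 209.39 278.42` with mm width/height → 1 unit = 1 mm. Flip: y_m = 278.42 − y_svg.

**Shape 1** — `<rect>` rectangle, stroke `#000000` → score (S555, F2221). Machine vertices: (111.84,206.50) → (119.84,206.50) → (119.84,119.82) → (111.84,119.82) → (111.84,206.50). Closed: final G1 returns to the first vertex.

**Shape 2** — `<path>` quadratic bezier, stroke `#0000ff` → engrave (S258, F4730). Control points (SVG): P0=(128.67,209.26), P1=(118.25,155.67), P2=(38.65,136.81); sampled at t=k/5. Machine vertices: (128.67,69.16) → (121.73,89.21) → (109.27,106.48) → (91.26,120.97) → (67.72,132.68) → (38.65,141.61). Open path.

**Shape 3** — `<path>` quadratic bezier, stroke `#0000ff` → engrave (S258, F4730). Control points (SVG): P0=(24.63,152.45), P1=(117.85,189.39), P2=(153.31,172.62); sampled at t=k/5. Machine vertices: (24.63,125.97) → (59.61,113.34) → (89.96,105.01) → (115.70,100.98) → (136.82,101.24) → (153.31,105.80). Open path.

**Shape 4** — `<polygon>` regular polygon, stroke `#000000` → score (S555, F2221). Machine vertices: (172.87,175.40) → (197.70,112.02) → (170.45,49.64) → (107.07,24.81) → (44.69,52.06) → (19.86,115.44) → (47.11,177.82) → (110.49,202.65) → (172.87,175.40). Closed: final G1 returns to the first vertex.

(Gcodetools for Inkscape — laser output)
G21
G90
G00 X111.84 Y206.50
M4 S555
G1 X119.84 Y206.50 F2221
G1 X119.84 Y119.82 F2221
G1 X111.84 Y119.82 F2221
G1 X111.84 Y206.50 F2221
M5
G00 X128.67 Y69.16
M4 S258
G1 X121.73 Y89.21 F4730
G1 X109.27 Y106.48 F4730
G1 X91.26 Y120.97 F4730
G1 X67.72 Y132.68 F4730
G1 X38.65 Y141.61 F4730
M5
G00 X24.63 Y125.97
M4 S258
G1 X59.61 Y113.34 F4730
G1 X89.96 Y105.01 F4730
G1 X115.70 Y100.98 F4730
G1 X136.82 Y101.24 F4730
G1 X153.31 Y105.80 F4730
M5
G00 X172.87 Y175.40
M4 S555
G1 X197.70 Y112.02 F2221
G1 X170.45 Y49.64 F2221
G1 X107.07 Y24.81 F2221
G1 X44.69 Y52.06 F2221
G1 X19.86 Y115.44 F2221
G1 X47.11 Y177.82 F2221
G1 X110.49 Y202.65 F2221
G1 X172.87 Y175.40 F2221
M5
G00 X0.00 Y0.00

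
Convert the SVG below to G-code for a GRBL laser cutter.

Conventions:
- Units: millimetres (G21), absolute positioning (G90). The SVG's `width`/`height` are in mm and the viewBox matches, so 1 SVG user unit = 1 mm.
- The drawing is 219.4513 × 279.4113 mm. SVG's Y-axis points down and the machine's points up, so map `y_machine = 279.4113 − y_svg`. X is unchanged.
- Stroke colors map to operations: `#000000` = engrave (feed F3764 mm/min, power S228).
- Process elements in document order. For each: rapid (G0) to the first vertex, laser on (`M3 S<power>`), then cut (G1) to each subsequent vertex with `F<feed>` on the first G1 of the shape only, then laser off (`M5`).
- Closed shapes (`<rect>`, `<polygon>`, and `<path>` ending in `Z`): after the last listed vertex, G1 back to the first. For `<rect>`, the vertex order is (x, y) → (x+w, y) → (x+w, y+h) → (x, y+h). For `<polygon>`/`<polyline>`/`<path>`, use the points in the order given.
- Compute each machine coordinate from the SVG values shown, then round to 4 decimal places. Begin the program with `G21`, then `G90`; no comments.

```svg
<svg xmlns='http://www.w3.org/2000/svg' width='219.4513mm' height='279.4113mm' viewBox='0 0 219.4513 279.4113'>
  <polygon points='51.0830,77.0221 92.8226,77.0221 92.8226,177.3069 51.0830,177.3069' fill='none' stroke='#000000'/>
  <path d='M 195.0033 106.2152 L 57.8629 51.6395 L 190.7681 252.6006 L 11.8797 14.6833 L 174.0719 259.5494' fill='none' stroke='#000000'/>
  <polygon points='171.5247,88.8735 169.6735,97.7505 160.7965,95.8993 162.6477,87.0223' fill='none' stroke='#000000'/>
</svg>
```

G21
G90
G0 X51.0830 Y202.3892
M3 S228
G1 X92.8226 Y202.3892 F3764
G1 X92.8226 Y102.1044
G1 X51.0830 Y102.1044
G1 X51.0830 Y202.3892
M5
G0 X195.0033 Y173.1961
M3 S228
G1 X57.8629 Y227.7718 F3764
G1 X190.7681 Y26.8107
G1 X11.8797 Y264.7280
G1 X174.0719 Y19.8619
M5
G0 X171.5247 Y190.5378
M3 S228
G1 X169.6735 Y181.6608 F3764
G1 X160.7965 Y183.5120
G1 X162.6477 Y192.3890
G1 X171.5247 Y190.5378
M5

Since the viewBox matches the mm dimensions, user units are millimetres directly. The only transform is the Y-flip y_m = 279.4113 − y_svg.

Shape 1 is a rectangle drawn with `<polygon>`. Its stroke #000000 means engrave at S228, F3764. After flipping Y the toolpath is (51.0830,202.3892) → (92.8226,202.3892) → (92.8226,102.1044) → (51.0830,102.1044) → (51.0830,202.3892), returning to the start.

Shape 2 is a open polyline drawn with `<path>`. Its stroke #000000 means engrave at S228, F3764. After flipping Y the toolpath is (195.0033,173.1961) → (57.8629,227.7718) → (190.7681,26.8107) → (11.8797,264.7280) → (174.0719,19.8619).

Shape 3 is a regular polygon drawn with `<polygon>`. Its stroke #000000 means engrave at S228, F3764. After flipping Y the toolpath is (171.5247,190.5378) → (169.6735,181.6608) → (160.7965,183.5120) → (162.6477,192.3890) → (171.5247,190.5378), returning to the start.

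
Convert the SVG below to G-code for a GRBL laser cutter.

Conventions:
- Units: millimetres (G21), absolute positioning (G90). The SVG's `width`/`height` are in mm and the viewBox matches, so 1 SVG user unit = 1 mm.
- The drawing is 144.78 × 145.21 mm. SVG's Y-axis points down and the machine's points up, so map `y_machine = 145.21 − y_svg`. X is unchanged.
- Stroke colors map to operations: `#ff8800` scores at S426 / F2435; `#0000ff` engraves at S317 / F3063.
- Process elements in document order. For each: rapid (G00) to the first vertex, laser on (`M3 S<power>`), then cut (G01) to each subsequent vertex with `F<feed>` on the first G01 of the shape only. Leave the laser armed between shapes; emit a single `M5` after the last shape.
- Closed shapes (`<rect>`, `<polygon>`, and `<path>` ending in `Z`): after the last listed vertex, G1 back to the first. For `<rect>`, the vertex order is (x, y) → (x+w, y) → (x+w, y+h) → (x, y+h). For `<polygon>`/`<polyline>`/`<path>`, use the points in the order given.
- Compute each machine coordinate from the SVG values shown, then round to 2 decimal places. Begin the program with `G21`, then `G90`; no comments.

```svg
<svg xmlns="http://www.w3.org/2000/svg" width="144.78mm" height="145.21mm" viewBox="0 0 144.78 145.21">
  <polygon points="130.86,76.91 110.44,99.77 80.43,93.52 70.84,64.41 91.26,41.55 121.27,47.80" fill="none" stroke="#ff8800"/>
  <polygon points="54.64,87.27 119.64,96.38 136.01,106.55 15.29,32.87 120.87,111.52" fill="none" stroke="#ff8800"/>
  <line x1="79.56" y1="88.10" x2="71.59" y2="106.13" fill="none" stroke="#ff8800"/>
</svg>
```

G21
G90
G00 X130.86 Y68.30
M3 S426
G01 X110.44 Y45.44 F2435
G01 X80.43 Y51.69
G01 X70.84 Y80.80
G01 X91.26 Y103.66
G01 X121.27 Y97.41
G01 X130.86 Y68.30
G00 X54.64 Y57.94
M3 S426
G01 X119.64 Y48.83 F2435
G01 X136.01 Y38.66
G01 X15.29 Y112.34
G01 X120.87 Y33.69
G01 X54.64 Y57.94
G00 X79.56 Y57.11
M3 S426
G01 X71.59 Y39.08 F2435
M5

Since the viewBox matches the mm dimensions, user units are millimetres directly. The only transform is the Y-flip y_m = 145.21 − y_svg.

Shape 1 is a regular polygon drawn with `<polygon>`. Its stroke #ff8800 means score at S426, F2435. After flipping Y the toolpath is (130.86,68.30) → (110.44,45.44) → (80.43,51.69) → (70.84,80.80) → (91.26,103.66) → (121.27,97.41) → (130.86,68.30), returning to the start.

Shape 2 is a closed polygon drawn with `<polygon>`. Its stroke #ff8800 means score at S426, F2435. After flipping Y the toolpath is (54.64,57.94) → (119.64,48.83) → (136.01,38.66) → (15.29,112.34) → (120.87,33.69) → (54.64,57.94), returning to the start.

Shape 3 is a line segment drawn with `<line>`. Its stroke #ff8800 means score at S426, F2435. After flipping Y the toolpath is (79.56,57.11) → (71.59,39.08).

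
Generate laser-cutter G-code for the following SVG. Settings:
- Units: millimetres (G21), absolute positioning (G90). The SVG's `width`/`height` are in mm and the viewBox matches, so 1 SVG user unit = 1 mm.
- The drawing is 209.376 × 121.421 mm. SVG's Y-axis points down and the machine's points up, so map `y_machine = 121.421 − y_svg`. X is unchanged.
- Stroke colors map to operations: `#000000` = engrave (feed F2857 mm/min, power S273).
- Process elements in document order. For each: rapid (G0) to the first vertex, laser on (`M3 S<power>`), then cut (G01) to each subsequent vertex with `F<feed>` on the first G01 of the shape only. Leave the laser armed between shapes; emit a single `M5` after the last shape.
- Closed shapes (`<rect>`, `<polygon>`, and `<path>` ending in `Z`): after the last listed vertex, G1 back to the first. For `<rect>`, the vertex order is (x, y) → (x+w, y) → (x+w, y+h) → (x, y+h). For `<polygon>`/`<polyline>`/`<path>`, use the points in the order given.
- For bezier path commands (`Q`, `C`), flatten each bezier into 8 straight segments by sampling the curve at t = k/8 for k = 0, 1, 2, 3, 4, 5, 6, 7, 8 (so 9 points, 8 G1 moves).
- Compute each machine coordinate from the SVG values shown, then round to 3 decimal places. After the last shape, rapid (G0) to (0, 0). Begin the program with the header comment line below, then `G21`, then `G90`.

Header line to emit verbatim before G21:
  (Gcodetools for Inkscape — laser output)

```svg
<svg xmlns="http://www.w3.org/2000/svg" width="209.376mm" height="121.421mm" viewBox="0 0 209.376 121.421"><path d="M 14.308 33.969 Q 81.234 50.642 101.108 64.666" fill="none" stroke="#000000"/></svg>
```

(Gcodetools for Inkscape — laser output)
G21
G90
G0 X14.308 Y87.452
M3 S273
G01 X30.304 Y83.325 F2857
G01 X44.830 Y79.281
G01 X57.886 Y75.320
G01 X69.471 Y71.441
G01 X79.586 Y67.646
G01 X88.230 Y63.933
G01 X95.404 Y60.302
G01 X101.108 Y56.755
M5
G0 X0.000 Y0.000

1 u = 1 mm; y_m = 121.421 − y.

[1] `<path>` quadratic bezier, #000000→engrave S273 F2857: (14.308,87.452) → (30.304,83.325) → (44.830,79.281) → (57.886,75.320) → (69.471,71.441) → (79.586,67.646) → (88.230,63.933) → (95.404,60.302) → (101.108,56.755)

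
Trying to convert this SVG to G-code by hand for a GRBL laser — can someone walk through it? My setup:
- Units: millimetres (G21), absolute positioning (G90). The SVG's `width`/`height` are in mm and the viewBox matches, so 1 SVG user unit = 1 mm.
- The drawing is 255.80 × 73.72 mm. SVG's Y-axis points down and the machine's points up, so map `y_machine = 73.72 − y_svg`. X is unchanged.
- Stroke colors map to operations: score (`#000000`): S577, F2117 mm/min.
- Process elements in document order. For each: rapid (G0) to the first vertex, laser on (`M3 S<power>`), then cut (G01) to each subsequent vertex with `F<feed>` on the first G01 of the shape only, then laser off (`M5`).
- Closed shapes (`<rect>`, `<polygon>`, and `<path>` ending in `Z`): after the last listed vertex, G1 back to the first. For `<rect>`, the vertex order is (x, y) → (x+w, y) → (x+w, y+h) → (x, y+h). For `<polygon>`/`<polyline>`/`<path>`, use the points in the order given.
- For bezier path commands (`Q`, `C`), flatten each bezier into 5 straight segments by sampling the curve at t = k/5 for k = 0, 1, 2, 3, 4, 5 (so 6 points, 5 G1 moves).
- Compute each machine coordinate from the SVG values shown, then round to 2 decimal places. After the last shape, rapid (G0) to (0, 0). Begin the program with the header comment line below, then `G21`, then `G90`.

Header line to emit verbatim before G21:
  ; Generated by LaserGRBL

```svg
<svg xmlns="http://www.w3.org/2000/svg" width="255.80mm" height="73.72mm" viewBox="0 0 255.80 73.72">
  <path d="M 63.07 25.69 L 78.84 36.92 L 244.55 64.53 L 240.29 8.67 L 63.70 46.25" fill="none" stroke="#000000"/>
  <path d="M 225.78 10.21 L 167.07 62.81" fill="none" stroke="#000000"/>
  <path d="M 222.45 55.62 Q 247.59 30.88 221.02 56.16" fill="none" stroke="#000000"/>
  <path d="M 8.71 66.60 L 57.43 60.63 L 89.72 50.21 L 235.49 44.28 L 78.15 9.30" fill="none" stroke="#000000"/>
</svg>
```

; Generated by LaserGRBL
G21
G90
G0 X63.07 Y48.03
M3 S577
G01 X78.84 Y36.80 F2117
G01 X244.55 Y9.19
G01 X240.29 Y65.05
G01 X63.70 Y27.47
M5
G0 X225.78 Y63.51
M3 S577
G01 X167.07 Y10.91 F2117
M5
G0 X222.45 Y18.10
M3 S577
G01 X230.44 Y26.00 F2117
G01 X234.29 Y29.89
G01 X234.00 Y29.78
G01 X229.58 Y25.67
G01 X221.02 Y17.56
M5
G0 X8.71 Y7.12
M3 S577
G01 X57.43 Y13.09 F2117
G01 X89.72 Y23.51
G01 X235.49 Y29.44
G01 X78.15 Y64.42
M5
G0 X0.00 Y0.00

1 u = 1 mm; y_m = 73.72 − y.

[1] `<path>` open polyline, #000000→score S577 F2117: (63.07,48.03) → (78.84,36.80) → (244.55,9.19) → (240.29,65.05) → (63.70,27.47)

[2] `<path>` line segment, #000000→score S577 F2117: (225.78,63.51) → (167.07,10.91)

[3] `<path>` quadratic bezier, #000000→score S577 F2117: (222.45,18.10) → (230.44,26.00) → (234.29,29.89) → (234.00,29.78) → (229.58,25.67) → (221.02,17.56)

[4] `<path>` open polyline, #000000→score S577 F2117: (8.71,7.12) → (57.43,13.09) → (89.72,23.51) → (235.49,29.44) → (78.15,64.42)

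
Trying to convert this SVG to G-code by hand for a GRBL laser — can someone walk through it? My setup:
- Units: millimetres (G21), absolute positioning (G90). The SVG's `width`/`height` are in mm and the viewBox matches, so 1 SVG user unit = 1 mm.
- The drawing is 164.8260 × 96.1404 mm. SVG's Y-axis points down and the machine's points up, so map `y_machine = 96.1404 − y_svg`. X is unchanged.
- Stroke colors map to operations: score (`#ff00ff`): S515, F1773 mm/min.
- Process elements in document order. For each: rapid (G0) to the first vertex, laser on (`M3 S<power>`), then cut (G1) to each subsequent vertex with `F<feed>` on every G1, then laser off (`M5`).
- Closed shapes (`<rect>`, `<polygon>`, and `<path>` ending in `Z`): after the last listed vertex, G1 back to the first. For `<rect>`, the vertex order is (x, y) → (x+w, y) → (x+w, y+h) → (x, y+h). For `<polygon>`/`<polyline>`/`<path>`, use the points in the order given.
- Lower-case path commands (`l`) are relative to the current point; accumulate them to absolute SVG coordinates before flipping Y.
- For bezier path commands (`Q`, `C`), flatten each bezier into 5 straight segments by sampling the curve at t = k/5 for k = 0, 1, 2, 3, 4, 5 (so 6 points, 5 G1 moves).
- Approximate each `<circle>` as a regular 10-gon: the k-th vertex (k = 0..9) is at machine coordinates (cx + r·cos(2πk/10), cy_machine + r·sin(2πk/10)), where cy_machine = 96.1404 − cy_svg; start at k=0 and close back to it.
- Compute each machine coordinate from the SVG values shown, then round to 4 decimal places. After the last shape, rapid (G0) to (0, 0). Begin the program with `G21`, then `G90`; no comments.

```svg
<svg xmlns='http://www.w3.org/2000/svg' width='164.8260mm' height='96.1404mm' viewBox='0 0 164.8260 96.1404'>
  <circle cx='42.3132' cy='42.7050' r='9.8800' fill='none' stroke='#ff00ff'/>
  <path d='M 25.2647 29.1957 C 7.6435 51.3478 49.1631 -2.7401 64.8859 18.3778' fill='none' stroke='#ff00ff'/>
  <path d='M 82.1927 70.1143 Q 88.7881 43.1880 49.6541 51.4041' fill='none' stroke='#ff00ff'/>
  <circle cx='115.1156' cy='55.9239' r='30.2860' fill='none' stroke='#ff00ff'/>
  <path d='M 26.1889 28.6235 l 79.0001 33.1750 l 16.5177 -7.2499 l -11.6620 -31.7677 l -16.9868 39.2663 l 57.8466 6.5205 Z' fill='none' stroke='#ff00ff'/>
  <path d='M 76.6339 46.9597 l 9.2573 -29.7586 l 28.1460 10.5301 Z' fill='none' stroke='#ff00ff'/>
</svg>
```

1 u = 1 mm; y_m = 96.1404 − y.

[1] `<circle>` circle, #ff00ff→score S515 F1773: (52.1932,53.4354) → (50.3063,59.2427) → (45.3663,62.8318) → (39.2601,62.8318) → (34.3201,59.2427) → (32.4332,53.4354) → (34.3201,47.6281) → (39.2601,44.0390) → (45.3663,44.0390) → (50.3063,47.6281) → (52.1932,53.4354) (closed)

[2] `<path>` cubic bezier, #ff00ff→score S515 F1773: (25.2647,66.9447) → (21.1094,61.5907) → (27.0708,67.2648) → (39.0721,76.6978) → (53.0361,82.6202) → (64.8859,77.7626)

[3] `<path>` quadratic bezier, #ff00ff→score S515 F1773: (82.1927,26.0261) → (83.0017,35.3909) → (80.1523,41.9444) → (73.6446,45.6864) → (63.4785,46.6170) → (49.6541,44.7363)

[4] `<circle>` circle, #ff00ff→score S515 F1773: (145.4016,40.2165) → (139.6175,58.0182) → (124.4745,69.0202) → (105.7567,69.0202) → (90.6137,58.0182) → (84.8296,40.2165) → (90.6137,22.4148) → (105.7567,11.4128) → (124.4745,11.4128) → (139.6175,22.4148) → (145.4016,40.2165) (closed)

[5] `<path>` closed polygon, #ff00ff→score S515 F1773: (26.1889,67.5169) → (105.1890,34.3419) → (121.7067,41.5918) → (110.0447,73.3595) → (93.0579,34.0932) → (150.9045,27.5727) → (26.1889,67.5169) (closed)

[6] `<path>` closed polygon, #ff00ff→score S515 F1773: (76.6339,49.1807) → (85.8912,78.9393) → (114.0372,68.4092) → (76.6339,49.1807) (closed)

G21
G90
G0 X52.1932 Y53.4354
M3 S515
G1 X50.3063 Y59.2427 F1773
G1 X45.3663 Y62.8318 F1773
G1 X39.2601 Y62.8318 F1773
G1 X34.3201 Y59.2427 F1773
G1 X32.4332 Y53.4354 F1773
G1 X34.3201 Y47.6281 F1773
G1 X39.2601 Y44.0390 F1773
G1 X45.3663 Y44.0390 F1773
G1 X50.3063 Y47.6281 F1773
G1 X52.1932 Y53.4354 F1773
M5
G0 X25.2647 Y66.9447
M3 S515
G1 X21.1094 Y61.5907 F1773
G1 X27.0708 Y67.2648 F1773
G1 X39.0721 Y76.6978 F1773
G1 X53.0361 Y82.6202 F1773
G1 X64.8859 Y77.7626 F1773
M5
G0 X82.1927 Y26.0261
M3 S515
G1 X83.0017 Y35.3909 F1773
G1 X80.1523 Y41.9444 F1773
G1 X73.6446 Y45.6864 F1773
G1 X63.4785 Y46.6170 F1773
G1 X49.6541 Y44.7363 F1773
M5
G0 X145.4016 Y40.2165
M3 S515
G1 X139.6175 Y58.0182 F1773
G1 X124.4745 Y69.0202 F1773
G1 X105.7567 Y69.0202 F1773
G1 X90.6137 Y58.0182 F1773
G1 X84.8296 Y40.2165 F1773
G1 X90.6137 Y22.4148 F1773
G1 X105.7567 Y11.4128 F1773
G1 X124.4745 Y11.4128 F1773
G1 X139.6175 Y22.4148 F1773
G1 X145.4016 Y40.2165 F1773
M5
G0 X26.1889 Y67.5169
M3 S515
G1 X105.1890 Y34.3419 F1773
G1 X121.7067 Y41.5918 F1773
G1 X110.0447 Y73.3595 F1773
G1 X93.0579 Y34.0932 F1773
G1 X150.9045 Y27.5727 F1773
G1 X26.1889 Y67.5169 F1773
M5
G0 X76.6339 Y49.1807
M3 S515
G1 X85.8912 Y78.9393 F1773
G1 X114.0372 Y68.4092 F1773
G1 X76.6339 Y49.1807 F1773
M5
G0 X0.0000 Y0.0000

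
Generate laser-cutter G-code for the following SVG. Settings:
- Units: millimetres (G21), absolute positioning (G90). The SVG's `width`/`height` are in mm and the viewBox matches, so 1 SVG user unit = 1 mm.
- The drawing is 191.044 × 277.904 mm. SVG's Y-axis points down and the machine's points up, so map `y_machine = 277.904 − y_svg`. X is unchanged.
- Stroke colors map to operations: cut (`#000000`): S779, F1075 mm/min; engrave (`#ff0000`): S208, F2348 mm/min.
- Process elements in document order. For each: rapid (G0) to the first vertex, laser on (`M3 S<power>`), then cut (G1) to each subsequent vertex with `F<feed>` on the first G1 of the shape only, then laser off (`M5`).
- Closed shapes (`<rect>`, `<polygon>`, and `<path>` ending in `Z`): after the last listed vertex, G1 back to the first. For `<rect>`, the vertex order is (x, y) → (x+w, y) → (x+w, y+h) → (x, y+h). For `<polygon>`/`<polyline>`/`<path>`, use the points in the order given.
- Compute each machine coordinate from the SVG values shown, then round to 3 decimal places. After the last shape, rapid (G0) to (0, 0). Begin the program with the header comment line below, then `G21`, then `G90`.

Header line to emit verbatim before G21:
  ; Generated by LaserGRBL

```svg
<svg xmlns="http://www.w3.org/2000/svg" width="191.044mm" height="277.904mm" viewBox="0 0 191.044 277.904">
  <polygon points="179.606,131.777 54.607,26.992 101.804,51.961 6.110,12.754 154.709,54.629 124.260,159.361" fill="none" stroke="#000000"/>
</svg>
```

1 u = 1 mm; y_m = 277.904 − y.

[1] `<polygon>` closed polygon, #000000→cut S779 F1075: (179.606,146.127) → (54.607,250.912) → (101.804,225.943) → (6.110,265.150) → (154.709,223.275) → (124.260,118.543) → (179.606,146.127) (closed)

; Generated by LaserGRBL
G21
G90
G0 X179.606 Y146.127
M3 S779
G1 X54.607 Y250.912 F1075
G1 X101.804 Y225.943
G1 X6.110 Y265.150
G1 X154.709 Y223.275
G1 X124.260 Y118.543
G1 X179.606 Y146.127
M5
G0 X0.000 Y0.000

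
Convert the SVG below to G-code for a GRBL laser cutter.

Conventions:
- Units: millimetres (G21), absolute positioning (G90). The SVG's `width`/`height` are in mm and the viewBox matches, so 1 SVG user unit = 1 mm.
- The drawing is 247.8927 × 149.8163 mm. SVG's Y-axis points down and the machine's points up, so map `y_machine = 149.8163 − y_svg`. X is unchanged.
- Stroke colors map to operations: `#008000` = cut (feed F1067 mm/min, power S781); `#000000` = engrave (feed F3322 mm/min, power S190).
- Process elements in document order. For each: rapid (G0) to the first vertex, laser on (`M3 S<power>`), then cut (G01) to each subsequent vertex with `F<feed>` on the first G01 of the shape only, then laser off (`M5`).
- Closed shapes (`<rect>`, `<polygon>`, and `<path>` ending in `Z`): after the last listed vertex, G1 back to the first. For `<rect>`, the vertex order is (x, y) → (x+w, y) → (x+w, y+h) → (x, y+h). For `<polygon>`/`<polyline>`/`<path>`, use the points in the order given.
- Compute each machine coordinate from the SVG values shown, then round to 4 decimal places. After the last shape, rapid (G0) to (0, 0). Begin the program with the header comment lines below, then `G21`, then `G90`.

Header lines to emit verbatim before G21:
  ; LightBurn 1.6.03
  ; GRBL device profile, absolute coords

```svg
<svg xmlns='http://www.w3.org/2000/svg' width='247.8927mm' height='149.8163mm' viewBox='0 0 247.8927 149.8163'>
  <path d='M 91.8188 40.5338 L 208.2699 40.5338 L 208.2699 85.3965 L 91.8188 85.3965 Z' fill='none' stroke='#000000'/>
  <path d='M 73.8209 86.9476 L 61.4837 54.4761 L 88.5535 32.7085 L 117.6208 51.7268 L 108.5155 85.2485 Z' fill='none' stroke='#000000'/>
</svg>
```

viewBox `0 0 247.8927 149.8163` with mm width/height → 1 unit = 1 mm. Flip: y_m = 149.8163 − y_svg.

**Shape 1** — `<path>` rectangle, stroke `#000000` → engrave (S190, F3322). Machine vertices: (91.8188,109.2825) → (208.2699,109.2825) → (208.2699,64.4198) → (91.8188,64.4198) → (91.8188,109.2825). Closed: final G1 returns to the first vertex.

**Shape 2** — `<path>` regular polygon, stroke `#000000` → engrave (S190, F3322). Machine vertices: (73.8209,62.8687) → (61.4837,95.3402) → (88.5535,117.1078) → (117.6208,98.0895) → (108.5155,64.5678) → (73.8209,62.8687). Closed: final G1 returns to the first vertex.

; LightBurn 1.6.03
; GRBL device profile, absolute coords
G21
G90
G0 X91.8188 Y109.2825
M3 S190
G01 X208.2699 Y109.2825 F3322
G01 X208.2699 Y64.4198
G01 X91.8188 Y64.4198
G01 X91.8188 Y109.2825
M5
G0 X73.8209 Y62.8687
M3 S190
G01 X61.4837 Y95.3402 F3322
G01 X88.5535 Y117.1078
G01 X117.6208 Y98.0895
G01 X108.5155 Y64.5678
G01 X73.8209 Y62.8687
M5
G0 X0.0000 Y0.0000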